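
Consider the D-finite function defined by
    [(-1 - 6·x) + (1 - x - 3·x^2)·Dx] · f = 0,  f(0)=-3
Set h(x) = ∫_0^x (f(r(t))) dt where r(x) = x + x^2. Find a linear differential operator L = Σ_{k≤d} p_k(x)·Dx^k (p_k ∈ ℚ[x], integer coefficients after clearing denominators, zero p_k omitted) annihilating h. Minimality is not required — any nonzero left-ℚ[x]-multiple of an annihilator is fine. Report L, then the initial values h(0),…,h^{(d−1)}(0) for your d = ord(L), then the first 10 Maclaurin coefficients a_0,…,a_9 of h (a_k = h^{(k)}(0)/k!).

L = (1 + 8·x + 18·x^2 + 12·x^3)·Dx + (-1 + x + 4·x^2 + 6·x^3 + 3·x^4)·Dx^2  (order 2).
h: a_k = 0, -3, -3/2, -5, -45/4, -132/5, -137/2, -1254/7, -3825/8, -3901/3, …
ICs: h(0) = 0, h′(0) = -3.

f: a_k = -3, -3, -12, -21, -57, -120, -291, -651, -1524, -3477, …
f∘r: x↦r, Dx↦Dx/r' in L_f ⇒ L₀.
∫: right-multiply L₀ by Dx.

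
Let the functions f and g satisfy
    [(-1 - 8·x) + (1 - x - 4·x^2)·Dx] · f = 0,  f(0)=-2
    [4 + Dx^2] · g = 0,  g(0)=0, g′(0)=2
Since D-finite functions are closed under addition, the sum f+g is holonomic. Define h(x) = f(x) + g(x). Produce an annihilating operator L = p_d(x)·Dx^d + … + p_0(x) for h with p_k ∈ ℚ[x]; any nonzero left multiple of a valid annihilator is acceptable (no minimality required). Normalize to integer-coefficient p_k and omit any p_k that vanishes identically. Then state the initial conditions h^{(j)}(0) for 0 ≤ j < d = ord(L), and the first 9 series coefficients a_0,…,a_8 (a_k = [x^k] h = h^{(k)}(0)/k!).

f: a_k = -2, -2, -10, -18, -58, -130, -362, -882, -2330, …
g: a_k = 0, 2, 0, -4/3, 0, 4/15, 0, -8/315, 0, …
Sum ⇒ L₀ = lclm(L_f,L_g) in ℚ(x)⟨Dx⟩.
L = (116 + 1008·x + 968·x^2 + 2688·x^3 + 640·x^4 + 1024·x^5) + (-28 - 4·x + 8·x^2 + 200·x^3 + 480·x^4 + 384·x^5 + 512·x^6)·Dx + (29 + 252·x + 242·x^2 + 672·x^3 + 160·x^4 + 256·x^5)·Dx^2 + (-7 - x + 2·x^2 + 50·x^3 + 120·x^4 + 96·x^5 + 128·x^6)·Dx^3  (order 3).
h: a_k = -2, 0, -10, -58/3, -58, -1946/15, -362, -277838/315, -2330, …
ICs: h(0) = -2, h′(0) = 0, h′′(0) = -20.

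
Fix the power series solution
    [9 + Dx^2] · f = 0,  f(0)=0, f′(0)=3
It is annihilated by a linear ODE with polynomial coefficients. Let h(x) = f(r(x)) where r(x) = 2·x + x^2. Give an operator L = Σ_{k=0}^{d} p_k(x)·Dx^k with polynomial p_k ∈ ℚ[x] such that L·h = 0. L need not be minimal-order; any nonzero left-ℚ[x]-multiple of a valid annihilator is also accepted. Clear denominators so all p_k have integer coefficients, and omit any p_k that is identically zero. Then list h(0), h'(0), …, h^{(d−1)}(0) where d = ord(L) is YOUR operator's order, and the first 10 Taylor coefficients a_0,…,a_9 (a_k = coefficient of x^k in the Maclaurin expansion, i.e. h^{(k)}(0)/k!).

L = (36 + 108·x + 108·x^2 + 36·x^3) - Dx + (1 + x)·Dx^2  (order 2).
h: a_k = 0, 6, 3, -36, -54, 189/5, 315/2, 3726/35, -567/5, -34101/140, …
ICs: h(0) = 0, h′(0) = 6.

f: a_k = 0, 3, 0, -9/2, 0, 81/40, 0, -243/560, 0, 243/4480, …
h₀=f(r): pull back L_f along r ⇒ L₀.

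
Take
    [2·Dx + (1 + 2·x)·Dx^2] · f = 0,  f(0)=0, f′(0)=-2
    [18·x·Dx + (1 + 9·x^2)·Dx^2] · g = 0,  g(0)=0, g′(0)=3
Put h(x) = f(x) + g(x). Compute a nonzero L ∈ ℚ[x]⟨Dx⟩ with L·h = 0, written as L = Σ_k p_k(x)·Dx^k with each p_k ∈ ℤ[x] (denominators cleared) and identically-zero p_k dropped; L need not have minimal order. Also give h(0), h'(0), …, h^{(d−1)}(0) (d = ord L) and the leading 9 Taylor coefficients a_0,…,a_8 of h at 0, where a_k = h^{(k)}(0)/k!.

f: a_k = 0, -2, 2, -8/3, 4, -32/5, 32/3, -128/7, 32, …
g: a_k = 0, 3, 0, -9, 0, 243/5, 0, -2187/7, 0, …
f+g: L₀ = lclm(L_f,L_g), ord ≤ 2+2.
L = (-18 - 108·x + 486·x^2 + 324·x^3)·Dx + (-13 - 36·x + 135·x^2 + 972·x^3 + 648·x^4)·Dx^2 + (-1 + 7·x + 18·x^2 + 81·x^3 + 243·x^4 + 162·x^5)·Dx^3  (order 3).
h: a_k = 0, 1, 2, -35/3, 4, 211/5, 32/3, -2315/7, 32, …
ICs: h(0) = 0, h′(0) = 1, h′′(0) = 4.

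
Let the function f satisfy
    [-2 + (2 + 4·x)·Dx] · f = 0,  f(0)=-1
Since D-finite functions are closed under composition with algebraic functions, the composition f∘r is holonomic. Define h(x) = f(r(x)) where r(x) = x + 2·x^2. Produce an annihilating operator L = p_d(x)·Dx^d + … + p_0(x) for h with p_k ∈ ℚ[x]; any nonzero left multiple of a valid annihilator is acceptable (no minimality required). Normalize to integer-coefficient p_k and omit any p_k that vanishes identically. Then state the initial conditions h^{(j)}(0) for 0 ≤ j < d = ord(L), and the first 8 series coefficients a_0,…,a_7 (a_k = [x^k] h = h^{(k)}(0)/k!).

L = (-1 - 4·x) + (1 + 2·x + 4·x^2)·Dx  (order 1).
h: a_k = -1, -1, -3/2, 3/2, -3/8, -15/8, 57/16, -21/16, …
ICs: h(0) = -1.

f: a_k = -1, -1, 1/2, -1/2, 5/8, -7/8, 21/16, -33/16, …
Substitute x→r, Dx→(1/r')Dx; clear ⇒ L₀.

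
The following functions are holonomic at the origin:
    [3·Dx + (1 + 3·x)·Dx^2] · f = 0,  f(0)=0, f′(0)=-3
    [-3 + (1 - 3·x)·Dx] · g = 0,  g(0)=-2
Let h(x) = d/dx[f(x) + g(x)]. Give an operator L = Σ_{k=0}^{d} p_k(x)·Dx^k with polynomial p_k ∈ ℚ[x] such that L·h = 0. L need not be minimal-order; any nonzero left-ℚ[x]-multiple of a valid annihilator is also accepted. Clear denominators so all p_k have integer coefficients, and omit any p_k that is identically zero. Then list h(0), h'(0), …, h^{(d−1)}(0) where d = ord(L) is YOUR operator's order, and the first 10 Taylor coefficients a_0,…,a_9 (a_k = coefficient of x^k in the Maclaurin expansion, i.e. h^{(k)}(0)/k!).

L = (-30 - 18·x) + (-4 - 48·x - 36·x^2)·Dx + (1 + x - 9·x^2 - 9·x^3)·Dx^2  (order 2).
h: a_k = -9, -27, -189, -567, -2673, -8019, -32805, -98415, -373977, -1121931, …
ICs: h(0) = -9, h′(0) = -27.

f: a_k = 0, -3, 9/2, -9, 81/4, -243/5, 243/2, -2187/7, 6561/8, -2187, …
g: a_k = -2, -6, -18, -54, -162, -486, -1458, -4374, -13122, -39366, …
Sum ⇒ L₀ = lclm(L_f,L_g) in ℚ(x)⟨Dx⟩.
h₀' ⇒ L via d/dx closure of L₀.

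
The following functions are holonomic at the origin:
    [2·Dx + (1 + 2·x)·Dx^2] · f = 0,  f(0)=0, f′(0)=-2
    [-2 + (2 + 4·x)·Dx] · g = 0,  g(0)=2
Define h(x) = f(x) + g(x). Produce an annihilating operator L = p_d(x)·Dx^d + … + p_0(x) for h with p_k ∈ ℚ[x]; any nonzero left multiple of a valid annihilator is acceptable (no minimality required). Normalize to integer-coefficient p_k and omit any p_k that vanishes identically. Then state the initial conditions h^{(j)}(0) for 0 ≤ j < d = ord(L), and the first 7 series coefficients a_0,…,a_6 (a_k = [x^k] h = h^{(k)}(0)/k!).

L = 2·Dx + (5 + 10·x)·Dx^2 + (1 + 4·x + 4·x^2)·Dx^3  (order 3).
h: a_k = 2, 0, 1, -5/3, 11/4, -93/20, 193/24, …
ICs: h(0) = 2, h′(0) = 0, h′′(0) = 2.

f: a_k = 0, -2, 2, -8/3, 4, -32/5, 32/3, …
g: a_k = 2, 2, -1, 1, -5/4, 7/4, -21/8, …
Sum ⇒ L₀ = lclm(L_f,L_g) in ℚ(x)⟨Dx⟩.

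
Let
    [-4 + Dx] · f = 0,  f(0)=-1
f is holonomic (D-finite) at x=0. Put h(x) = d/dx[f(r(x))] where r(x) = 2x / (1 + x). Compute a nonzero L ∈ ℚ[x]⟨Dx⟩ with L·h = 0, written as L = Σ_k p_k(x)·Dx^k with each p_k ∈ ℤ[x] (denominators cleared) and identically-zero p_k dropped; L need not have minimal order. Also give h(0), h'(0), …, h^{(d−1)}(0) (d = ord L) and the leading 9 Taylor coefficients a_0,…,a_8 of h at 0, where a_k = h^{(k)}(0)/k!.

L = (6 - 2·x) + (-1 - 2·x - x^2)·Dx  (order 1).
h: a_k = -8, -48, -88, -32/3, 88, -368/15, -3224/45, 3008/35, -4504/315, …
ICs: h(0) = -8.

f: a_k = -1, -4, -8, -32/3, -32/3, -128/15, -256/45, -1024/315, -512/315, …
f∘r: x↦r, Dx↦Dx/r' in L_f ⇒ L₀.
Derive L from L₀ (diff closure).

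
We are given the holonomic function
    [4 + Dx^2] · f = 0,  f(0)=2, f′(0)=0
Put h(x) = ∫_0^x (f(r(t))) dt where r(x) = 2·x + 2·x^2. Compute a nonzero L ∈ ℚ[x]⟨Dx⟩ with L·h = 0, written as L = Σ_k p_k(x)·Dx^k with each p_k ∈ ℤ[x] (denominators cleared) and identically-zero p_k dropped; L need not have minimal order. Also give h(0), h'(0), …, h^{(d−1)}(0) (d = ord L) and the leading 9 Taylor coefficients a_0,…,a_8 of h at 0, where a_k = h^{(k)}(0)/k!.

f: a_k = 2, 0, -4, 0, 4/3, 0, -8/45, 0, 4/315, …
f∘r: x↦r, Dx↦Dx/r' in L_f ⇒ L₀.
Integrate: L := L₀·Dx.
L = (16 + 96·x + 192·x^2 + 128·x^3)·Dx - 2·Dx^2 + (1 + 2·x)·Dx^3  (order 3).
h: a_k = 0, 2, 0, -16/3, -8, 16/15, 128/9, 5248/315, 32/15, …
ICs: h(0) = 0, h′(0) = 2, h′′(0) = 0.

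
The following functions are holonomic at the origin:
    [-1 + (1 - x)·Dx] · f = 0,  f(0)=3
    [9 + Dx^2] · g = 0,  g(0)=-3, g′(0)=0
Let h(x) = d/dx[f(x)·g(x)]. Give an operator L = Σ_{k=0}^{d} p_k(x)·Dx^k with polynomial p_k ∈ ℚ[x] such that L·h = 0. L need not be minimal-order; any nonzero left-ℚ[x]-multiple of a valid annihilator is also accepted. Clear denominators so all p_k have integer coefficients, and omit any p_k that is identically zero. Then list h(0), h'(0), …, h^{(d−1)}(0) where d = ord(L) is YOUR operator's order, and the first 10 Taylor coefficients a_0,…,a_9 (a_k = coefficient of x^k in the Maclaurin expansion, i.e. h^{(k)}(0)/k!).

L = (7 - 18·x + 9·x^2) + (-2 + 2·x)·Dx + (1 - 2·x + x^2)·Dx^2  (order 2).
h: a_k = -9, 63, 189/2, 9/2, 45/8, 2457/40, 5733/80, 39303/560, 353727/4480, 399591/4480, …
ICs: h(0) = -9, h′(0) = 63.

f: a_k = 3, 3, 3, 3, 3, 3, 3, 3, 3, 3, …
g: a_k = -3, 0, 27/2, 0, -81/8, 0, 243/80, 0, -2187/4480, 0, …
f·g: L₀ = L_f ⊗_s L_g, ord ≤ 1·2.
h=h₀': d/dx-closure on L₀ ⇒ L.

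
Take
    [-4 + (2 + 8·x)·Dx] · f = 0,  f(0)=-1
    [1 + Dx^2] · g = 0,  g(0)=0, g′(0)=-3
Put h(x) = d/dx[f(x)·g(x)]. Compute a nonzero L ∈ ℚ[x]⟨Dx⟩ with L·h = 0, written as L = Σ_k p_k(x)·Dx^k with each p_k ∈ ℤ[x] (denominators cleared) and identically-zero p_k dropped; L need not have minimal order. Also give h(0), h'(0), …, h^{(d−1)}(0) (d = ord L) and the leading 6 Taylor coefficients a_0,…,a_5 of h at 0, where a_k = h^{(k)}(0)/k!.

L = (-7 + 336·x + 736·x^2 + 256·x^3 + 256·x^4) + (44 + 144·x - 192·x^2 - 256·x^3)·Dx + (13 + 112·x + 288·x^2 + 256·x^3 + 256·x^4)·Dx^2  (order 2).
h: a_k = 3, 12, -39/2, 44, -1159/8, 4923/10, …
ICs: h(0) = 3, h′(0) = 12.

f: a_k = -1, -2, 2, -4, 10, -28, …
g: a_k = 0, -3, 0, 1/2, 0, -1/40, …
h₀=f·g: eliminate ⇒ L₀, order ≤ 1·2.
h=h₀': d/dx-closure on L₀ ⇒ L.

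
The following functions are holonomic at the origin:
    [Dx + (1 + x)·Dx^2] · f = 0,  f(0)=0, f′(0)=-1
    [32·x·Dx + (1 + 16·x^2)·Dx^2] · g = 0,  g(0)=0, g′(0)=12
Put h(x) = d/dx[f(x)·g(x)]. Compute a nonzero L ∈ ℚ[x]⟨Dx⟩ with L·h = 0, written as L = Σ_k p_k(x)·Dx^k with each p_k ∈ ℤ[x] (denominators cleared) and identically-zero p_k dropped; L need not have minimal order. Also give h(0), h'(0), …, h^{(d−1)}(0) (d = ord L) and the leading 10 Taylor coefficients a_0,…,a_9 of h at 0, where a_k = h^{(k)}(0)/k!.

L = (4224 + 8384·x + 204800·x^2 + 531456·x^3 + 491520·x^4 + 212992·x^5 + 262144·x^7) + (4098 + 28864·x + 258368·x^2 + 1045504·x^3 + 1798144·x^4 + 1523712·x^5 + 573440·x^6 + 786432·x^7 + 917504·x^8)·Dx + (132 + 8644·x + 37632·x^2 + 196032·x^3 + 614400·x^4 + 955392·x^5 + 786432·x^6 + 540672·x^7 + 786432·x^8 + 524288·x^9)·Dx^2 + (65 + 258·x + 2497·x^2 + 8576·x^3 + 30336·x^4 + 76800·x^5 + 118272·x^6 + 98304·x^7 + 98304·x^8 + 131072·x^9 + 65536·x^10)·Dx^3  (order 3).
h: a_k = 0, -24, 18, 240, -145, -17864/5, 10262/5, 54624, -2120847/70, -89413624/105, …
ICs: h(0) = 0, h′(0) = -24, h′′(0) = 36.

f: a_k = 0, -1, 1/2, -1/3, 1/4, -1/5, 1/6, -1/7, 1/8, -1/9, …
g: a_k = 0, 12, 0, -64, 0, 3072/5, 0, -49152/7, 0, 262144/3, …
h₀=f·g: eliminate ⇒ L₀, order ≤ 2·2.
h=h₀': d/dx-closure on L₀ ⇒ L.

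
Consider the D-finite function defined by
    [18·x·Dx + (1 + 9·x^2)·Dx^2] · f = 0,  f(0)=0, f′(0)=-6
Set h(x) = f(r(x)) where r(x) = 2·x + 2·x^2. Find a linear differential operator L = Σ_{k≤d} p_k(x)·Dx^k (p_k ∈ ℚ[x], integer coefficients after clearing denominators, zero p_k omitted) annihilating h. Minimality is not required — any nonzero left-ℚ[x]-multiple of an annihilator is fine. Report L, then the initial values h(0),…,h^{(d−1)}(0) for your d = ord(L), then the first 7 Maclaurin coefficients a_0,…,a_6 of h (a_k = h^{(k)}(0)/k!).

f: a_k = 0, -6, 0, 18, 0, -486/5, 0, …
f∘r: x↦r, Dx↦Dx/r' in L_f ⇒ L₀.
L = (-2 + 72·x + 288·x^2 + 432·x^3 + 216·x^4)·Dx + (1 + 2·x + 36·x^2 + 144·x^3 + 180·x^4 + 72·x^5)·Dx^2  (order 2).
h: a_k = 0, -12, -12, 144, 432, -13392/5, -15408, …
ICs: h(0) = 0, h′(0) = -12.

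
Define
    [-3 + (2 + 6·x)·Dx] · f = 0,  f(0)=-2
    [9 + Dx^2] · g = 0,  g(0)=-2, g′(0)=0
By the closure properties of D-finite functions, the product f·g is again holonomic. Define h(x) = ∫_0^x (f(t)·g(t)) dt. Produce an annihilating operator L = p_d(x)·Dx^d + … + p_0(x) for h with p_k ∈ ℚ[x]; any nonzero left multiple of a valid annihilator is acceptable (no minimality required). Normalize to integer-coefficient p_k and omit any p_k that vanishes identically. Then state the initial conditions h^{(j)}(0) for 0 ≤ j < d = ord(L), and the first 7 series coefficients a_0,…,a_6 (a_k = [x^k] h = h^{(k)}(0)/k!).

f: a_k = -2, -3, 9/4, -27/8, 405/64, -1701/128, 15309/512, …
g: a_k = -2, 0, 9, 0, -27/4, 0, 81/40, …
f·g: L₀ = L_f ⊗_s L_g, ord ≤ 1·2.
Integrate: L := L₀·Dx.
L = (63 + 216·x + 324·x^2)·Dx + (-12 - 36·x)·Dx^2 + (4 + 24·x + 36·x^2)·Dx^3  (order 3).
h: a_k = 0, 4, 3, -15/2, -81/16, 135/32, 351/128, …
ICs: h(0) = 0, h′(0) = 4, h′′(0) = 6.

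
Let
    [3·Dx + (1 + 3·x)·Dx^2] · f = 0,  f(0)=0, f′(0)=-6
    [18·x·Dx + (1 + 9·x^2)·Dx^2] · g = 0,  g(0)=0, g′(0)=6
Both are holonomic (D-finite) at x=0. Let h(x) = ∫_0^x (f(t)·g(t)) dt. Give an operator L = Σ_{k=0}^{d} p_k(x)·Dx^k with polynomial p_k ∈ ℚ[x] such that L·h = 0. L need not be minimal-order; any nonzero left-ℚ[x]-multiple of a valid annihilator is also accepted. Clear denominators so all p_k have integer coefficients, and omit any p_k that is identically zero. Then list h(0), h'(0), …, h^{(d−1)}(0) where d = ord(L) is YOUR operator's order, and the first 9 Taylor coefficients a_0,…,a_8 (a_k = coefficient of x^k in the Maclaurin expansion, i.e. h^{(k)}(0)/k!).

f: a_k = 0, -6, 9, -18, 81/2, -486/5, 243, -4374/7, 6561/4, …
g: a_k = 0, 6, 0, -18, 0, 486/5, 0, -4374/7, 0, …
h₀=f·g: eliminate ⇒ L₀, order ≤ 2·2.
h=∫₀ˣh₀: take L = L₀·Dx.
L = (648 + 3564·x + 19440·x^2 + 113724·x^3 + 262440·x^4 + 341172·x^5 + 236196·x^7)·Dx^2 + (162 + 3348·x + 24948·x^2 + 117612·x^3 + 396576·x^4 + 813564·x^5 + 918540·x^6 + 236196·x^7 + 826686·x^8)·Dx^3 + (36 + 576·x + 5184·x^2 + 25272·x^3 + 87480·x^4 + 227448·x^5 + 419904·x^6 + 472392·x^7 + 236196·x^8 + 472392·x^9)·Dx^4 + (5 + 54·x + 333·x^2 + 1512·x^3 + 5346·x^4 + 14580·x^5 + 30618·x^6 + 52488·x^7 + 59049·x^8 + 39366·x^9 + 59049·x^10)·Dx^5  (order 5).
h: a_k = 0, 0, 0, -12, 27/2, 0, 27/2, -4212/35, 8019/40, …
ICs: h(0) = 0, h′(0) = 0, h′′(0) = 0, h′′′(0) = -72, h′′′′(0) = 324.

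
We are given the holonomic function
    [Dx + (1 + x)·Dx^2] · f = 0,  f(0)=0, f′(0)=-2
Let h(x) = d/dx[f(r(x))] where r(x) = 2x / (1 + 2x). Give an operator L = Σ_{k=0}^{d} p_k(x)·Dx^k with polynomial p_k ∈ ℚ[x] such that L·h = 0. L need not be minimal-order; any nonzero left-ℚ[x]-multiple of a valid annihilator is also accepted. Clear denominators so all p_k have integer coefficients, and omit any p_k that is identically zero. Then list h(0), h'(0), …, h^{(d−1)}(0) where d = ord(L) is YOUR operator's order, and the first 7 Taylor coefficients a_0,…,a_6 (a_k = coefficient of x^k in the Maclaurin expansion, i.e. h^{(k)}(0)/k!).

L = (6 + 16·x) + (1 + 6·x + 8·x^2)·Dx  (order 1).
h: a_k = -4, 24, -112, 480, -1984, 8064, -32512, …
ICs: h(0) = -4.

f: a_k = 0, -2, 1, -2/3, 1/2, -2/5, 1/3, …
L₀ from L_f via x↦r, Dx↦r'^{-1}Dx.
h₀' ⇒ L via d/dx closure of L₀.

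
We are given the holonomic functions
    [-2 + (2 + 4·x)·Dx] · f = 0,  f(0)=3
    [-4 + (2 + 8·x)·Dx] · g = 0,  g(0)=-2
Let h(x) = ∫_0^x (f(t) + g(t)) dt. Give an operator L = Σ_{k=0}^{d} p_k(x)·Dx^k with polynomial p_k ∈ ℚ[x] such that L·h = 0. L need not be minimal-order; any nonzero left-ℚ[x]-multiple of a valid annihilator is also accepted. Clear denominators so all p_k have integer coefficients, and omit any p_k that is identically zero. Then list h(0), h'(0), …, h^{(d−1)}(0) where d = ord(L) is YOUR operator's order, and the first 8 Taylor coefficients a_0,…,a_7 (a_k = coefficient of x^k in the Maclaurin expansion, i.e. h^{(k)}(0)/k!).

f: a_k = 3, 3, -3/2, 3/2, -15/8, 21/8, -63/16, 99/16, …
g: a_k = -2, -4, 4, -8, 20, -56, 168, -528, …
L₀ := lclm(L_f,L_g); ord L₀ ≤ 1+1.
∫: right-multiply L₀ by Dx.
L = -2·Dx + (3 + 8·x)·Dx^2 + (1 + 6·x + 8·x^2)·Dx^3  (order 3).
h: a_k = 0, 1, -1/2, 5/6, -13/8, 29/8, -427/48, 375/16, …
ICs: h(0) = 0, h′(0) = 1, h′′(0) = -1.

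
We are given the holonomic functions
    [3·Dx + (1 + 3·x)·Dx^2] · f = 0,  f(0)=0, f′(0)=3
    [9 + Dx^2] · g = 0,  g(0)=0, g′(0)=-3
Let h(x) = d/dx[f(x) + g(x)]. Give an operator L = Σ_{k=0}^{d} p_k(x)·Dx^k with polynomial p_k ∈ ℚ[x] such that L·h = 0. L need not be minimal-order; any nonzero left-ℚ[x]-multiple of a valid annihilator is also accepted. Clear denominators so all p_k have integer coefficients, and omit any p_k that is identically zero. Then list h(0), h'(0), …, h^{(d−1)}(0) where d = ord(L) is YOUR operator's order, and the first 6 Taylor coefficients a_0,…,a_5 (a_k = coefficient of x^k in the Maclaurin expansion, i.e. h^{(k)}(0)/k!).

L = (63 + 54·x + 81·x^2) + (9 + 45·x + 81·x^2 + 81·x^3)·Dx + (7 + 6·x + 9·x^2)·Dx^2 + (1 + 5·x + 9·x^2 + 9·x^3)·Dx^3  (order 3).
h: a_k = 0, -9, 81/2, -81, 1863/8, -729, …
ICs: h(0) = 0, h′(0) = -9, h′′(0) = 81.

f: a_k = 0, 3, -9/2, 9, -81/4, 243/5, …
g: a_k = 0, -3, 0, 9/2, 0, -81/40, …
Weyl lclm of L_f,L_g ⇒ L₀ (ord ≤ 4).
Derive L from L₀ (diff closure).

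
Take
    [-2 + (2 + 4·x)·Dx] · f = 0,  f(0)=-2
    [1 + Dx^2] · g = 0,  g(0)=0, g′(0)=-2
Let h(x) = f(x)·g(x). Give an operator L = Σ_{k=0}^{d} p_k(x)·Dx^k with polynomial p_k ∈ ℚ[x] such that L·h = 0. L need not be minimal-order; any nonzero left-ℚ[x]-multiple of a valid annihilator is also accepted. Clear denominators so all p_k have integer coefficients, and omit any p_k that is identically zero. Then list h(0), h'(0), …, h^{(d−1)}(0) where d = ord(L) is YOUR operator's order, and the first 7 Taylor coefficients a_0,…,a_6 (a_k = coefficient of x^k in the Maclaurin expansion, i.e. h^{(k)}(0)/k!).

L = (4 + 4·x + 4·x^2) + (-2 - 4·x)·Dx + (1 + 4·x + 4·x^2)·Dx^2  (order 2).
h: a_k = 0, 4, 4, -8/3, 4/3, -32/15, 16/5, …
ICs: h(0) = 0, h′(0) = 4.

f: a_k = -2, -2, 1, -1, 5/4, -7/4, 21/8, …
g: a_k = 0, -2, 0, 1/3, 0, -1/60, 0, …
Product ⇒ symmetric product L₀, ord ≤ 2.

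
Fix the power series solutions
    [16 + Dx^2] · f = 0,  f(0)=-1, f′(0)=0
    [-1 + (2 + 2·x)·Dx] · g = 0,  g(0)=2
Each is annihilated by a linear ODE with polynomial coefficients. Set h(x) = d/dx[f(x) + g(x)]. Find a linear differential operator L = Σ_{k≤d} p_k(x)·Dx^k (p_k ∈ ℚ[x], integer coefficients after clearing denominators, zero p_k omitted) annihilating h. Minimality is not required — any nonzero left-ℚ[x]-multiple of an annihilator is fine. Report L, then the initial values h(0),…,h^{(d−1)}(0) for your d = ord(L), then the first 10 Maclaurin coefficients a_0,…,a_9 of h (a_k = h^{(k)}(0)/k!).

f: a_k = -1, 0, 8, 0, -32/3, 0, 256/45, 0, -512/315, 0, …
g: a_k = 2, 1, -1/4, 1/8, -5/64, 7/128, -21/512, 33/1024, -429/16384, 715/32768, …
L₀ := lclm(L_f,L_g); ord L₀ ≤ 2+1.
Derive L from L₀ (diff closure).
L = (-1264 - 2048·x - 1024·x^2) + (-2144 - 6240·x - 6144·x^2 - 2048·x^3)·Dx + (-79 - 128·x - 64·x^2)·Dx^2 + (-134 - 390·x - 384·x^2 - 128·x^3)·Dx^3  (order 3).
h: a_k = 1, 31/2, 3/8, -2063/48, 35/128, 130127/3840, 231/1024, -8523743/645120, 6435/32768, 502411487/185794560, …
ICs: h(0) = 1, h′(0) = 31/2, h′′(0) = 3/4.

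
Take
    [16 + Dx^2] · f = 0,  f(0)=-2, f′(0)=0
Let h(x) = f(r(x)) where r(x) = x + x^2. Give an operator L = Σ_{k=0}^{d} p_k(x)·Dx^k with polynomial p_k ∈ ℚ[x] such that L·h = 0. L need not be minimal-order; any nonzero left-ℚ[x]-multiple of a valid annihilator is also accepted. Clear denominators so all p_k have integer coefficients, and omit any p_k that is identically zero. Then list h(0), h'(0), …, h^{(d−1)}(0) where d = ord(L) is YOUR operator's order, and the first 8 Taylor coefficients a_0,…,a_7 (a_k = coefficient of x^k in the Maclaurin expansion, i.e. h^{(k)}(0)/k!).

f: a_k = -2, 0, 16, 0, -64/3, 0, 512/45, 0, …
Substitute x→r, Dx→(1/r')Dx; clear ⇒ L₀.
L = (16 + 96·x + 192·x^2 + 128·x^3) - 2·Dx + (1 + 2·x)·Dx^2  (order 2).
h: a_k = -2, 0, 16, 32, -16/3, -256/3, -5248/45, -256/15, …
ICs: h(0) = -2, h′(0) = 0.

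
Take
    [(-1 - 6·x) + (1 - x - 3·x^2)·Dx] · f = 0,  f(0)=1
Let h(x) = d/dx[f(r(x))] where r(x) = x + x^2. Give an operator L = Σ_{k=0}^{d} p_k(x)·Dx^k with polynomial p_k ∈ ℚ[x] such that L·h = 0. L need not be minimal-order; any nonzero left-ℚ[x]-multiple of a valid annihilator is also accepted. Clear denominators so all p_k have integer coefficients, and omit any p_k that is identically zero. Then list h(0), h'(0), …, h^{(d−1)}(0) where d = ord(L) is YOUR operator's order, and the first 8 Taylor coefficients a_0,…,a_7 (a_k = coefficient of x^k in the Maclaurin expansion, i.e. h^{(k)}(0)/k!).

L = (10 + 60·x + 168·x^2 + 396·x^3 + 648·x^4 + 540·x^5 + 180·x^6) + (-1 - 7·x - 6·x^2 + 44·x^3 + 135·x^4 + 180·x^5 + 126·x^6 + 36·x^7)·Dx  (order 1).
h: a_k = 1, 10, 45, 176, 685, 2508, 8925, 31208, …
ICs: h(0) = 1.

f: a_k = 1, 1, 4, 7, 19, 40, 97, 217, …
L₀ from L_f via x↦r, Dx↦r'^{-1}Dx.
h=h₀': d/dx-closure on L₀ ⇒ L.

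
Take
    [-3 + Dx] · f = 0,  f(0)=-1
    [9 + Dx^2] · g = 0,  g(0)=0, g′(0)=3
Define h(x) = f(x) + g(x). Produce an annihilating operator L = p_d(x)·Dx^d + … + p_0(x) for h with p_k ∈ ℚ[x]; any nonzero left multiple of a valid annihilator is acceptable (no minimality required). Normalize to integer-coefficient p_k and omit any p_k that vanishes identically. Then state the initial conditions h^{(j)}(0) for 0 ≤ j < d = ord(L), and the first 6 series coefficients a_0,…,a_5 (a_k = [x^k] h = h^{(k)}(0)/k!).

L = -27 + 9·Dx - 3·Dx^2 + Dx^3  (order 3).
h: a_k = -1, 0, -9/2, -9, -27/8, 0, …
ICs: h(0) = -1, h′(0) = 0, h′′(0) = -9.

f: a_k = -1, -3, -9/2, -9/2, -27/8, -81/40, …
g: a_k = 0, 3, 0, -9/2, 0, 81/40, …
f+g: L₀ = lclm(L_f,L_g), ord ≤ 1+2.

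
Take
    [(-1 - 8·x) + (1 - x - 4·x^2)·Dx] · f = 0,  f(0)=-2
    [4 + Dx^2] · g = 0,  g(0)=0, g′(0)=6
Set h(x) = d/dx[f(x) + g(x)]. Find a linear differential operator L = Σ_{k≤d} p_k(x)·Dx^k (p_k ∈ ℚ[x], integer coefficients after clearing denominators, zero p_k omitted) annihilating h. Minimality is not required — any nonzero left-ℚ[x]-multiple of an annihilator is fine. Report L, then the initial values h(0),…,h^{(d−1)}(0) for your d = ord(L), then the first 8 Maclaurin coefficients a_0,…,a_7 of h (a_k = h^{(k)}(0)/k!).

f: a_k = -2, -2, -10, -18, -58, -130, -362, -882, …
g: a_k = 0, 6, 0, -4, 0, 4/5, 0, -8/105, …
Sum ⇒ L₀ = lclm(L_f,L_g) in ℚ(x)⟨Dx⟩.
Differentiate: ansatz ord ≤ ord L₀ ⇒ L.
L = (1472 + 8672·x + 38224·x^2 + 28480·x^3 + 58880·x^4 + 9216·x^5 + 12288·x^6) + (-116 - 892·x + 504·x^2 + 2312·x^3 + 5920·x^4 + 10368·x^5 + 3584·x^6 + 4096·x^7)·Dx + (368 + 2168·x + 9556·x^2 + 7120·x^3 + 14720·x^4 + 2304·x^5 + 3072·x^6)·Dx^2 + (-29 - 223·x + 126·x^2 + 578·x^3 + 1480·x^4 + 2592·x^5 + 896·x^6 + 1024·x^7)·Dx^3  (order 3).
h: a_k = 4, -20, -66, -232, -646, -2172, -92618/15, -18640, …
ICs: h(0) = 4, h′(0) = -20, h′′(0) = -132.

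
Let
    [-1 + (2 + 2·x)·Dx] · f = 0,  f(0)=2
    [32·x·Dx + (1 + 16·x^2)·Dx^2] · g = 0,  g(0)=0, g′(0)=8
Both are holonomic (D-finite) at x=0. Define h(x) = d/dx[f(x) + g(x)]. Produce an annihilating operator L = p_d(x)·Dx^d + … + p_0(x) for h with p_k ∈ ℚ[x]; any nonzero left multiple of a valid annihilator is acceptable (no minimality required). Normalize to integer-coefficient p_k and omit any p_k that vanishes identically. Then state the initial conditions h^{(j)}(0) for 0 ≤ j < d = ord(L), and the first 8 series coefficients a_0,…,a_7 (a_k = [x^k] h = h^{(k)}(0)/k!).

f: a_k = 2, 1, -1/4, 1/8, -5/64, 7/128, -21/512, 33/1024, …
g: a_k = 0, 8, 0, -128/3, 0, 2048/5, 0, -32768/7, …
h₀=f+g: left-lcm gives L₀, ord ≤ 3.
Derive L from L₀ (diff closure).
L = (-64 - 160·x + 3072·x^2 + 1536·x^3) + (-131 - 256·x + 5920·x^2 + 12288·x^3 + 5376·x^4)·Dx + (-2 + 126·x + 192·x^2 + 2112·x^3 + 3584·x^4 + 1536·x^5)·Dx^2  (order 2).
h: a_k = 9, -1/2, -1021/8, -5/16, 262179/128, -63/256, -33554201/1024, -429/2048, …
ICs: h(0) = 9, h′(0) = -1/2.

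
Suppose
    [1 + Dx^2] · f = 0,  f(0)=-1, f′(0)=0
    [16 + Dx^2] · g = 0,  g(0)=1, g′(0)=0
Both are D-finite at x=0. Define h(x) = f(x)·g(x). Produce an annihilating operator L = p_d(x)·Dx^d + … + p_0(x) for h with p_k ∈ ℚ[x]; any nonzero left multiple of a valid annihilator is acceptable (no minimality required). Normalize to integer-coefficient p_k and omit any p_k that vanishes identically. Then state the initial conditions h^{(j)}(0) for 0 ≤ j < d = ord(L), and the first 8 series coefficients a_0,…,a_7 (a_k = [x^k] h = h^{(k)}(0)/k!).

f: a_k = -1, 0, 1/2, 0, -1/24, 0, 1/720, 0, …
g: a_k = 1, 0, -8, 0, 32/3, 0, -256/45, 0, …
h₀=f·g: eliminate ⇒ L₀, order ≤ 2·2.
L = 225 + 34·Dx^2 + Dx^4  (order 4).
h: a_k = -1, 0, 17/2, 0, -353/24, 0, 8177/720, 0, …
ICs: h(0) = -1, h′(0) = 0, h′′(0) = 17, h′′′(0) = 0.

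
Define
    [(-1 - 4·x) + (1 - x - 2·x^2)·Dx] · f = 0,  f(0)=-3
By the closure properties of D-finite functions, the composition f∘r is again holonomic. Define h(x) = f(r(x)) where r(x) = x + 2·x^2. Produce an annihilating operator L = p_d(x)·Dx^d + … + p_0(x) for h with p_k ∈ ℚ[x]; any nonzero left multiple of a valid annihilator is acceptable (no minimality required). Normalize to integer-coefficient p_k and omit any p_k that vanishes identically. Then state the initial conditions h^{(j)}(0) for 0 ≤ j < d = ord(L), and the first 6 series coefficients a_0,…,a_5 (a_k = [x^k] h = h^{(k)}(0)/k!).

L = (1 + 8·x + 24·x^2 + 32·x^3) + (-1 + x + 4·x^2 + 8·x^3 + 8·x^4)·Dx  (order 1).
h: a_k = -3, -3, -15, -51, -159, -507, …
ICs: h(0) = -3.

f: a_k = -3, -3, -9, -15, -33, -63, …
Substitute x→r, Dx→(1/r')Dx; clear ⇒ L₀.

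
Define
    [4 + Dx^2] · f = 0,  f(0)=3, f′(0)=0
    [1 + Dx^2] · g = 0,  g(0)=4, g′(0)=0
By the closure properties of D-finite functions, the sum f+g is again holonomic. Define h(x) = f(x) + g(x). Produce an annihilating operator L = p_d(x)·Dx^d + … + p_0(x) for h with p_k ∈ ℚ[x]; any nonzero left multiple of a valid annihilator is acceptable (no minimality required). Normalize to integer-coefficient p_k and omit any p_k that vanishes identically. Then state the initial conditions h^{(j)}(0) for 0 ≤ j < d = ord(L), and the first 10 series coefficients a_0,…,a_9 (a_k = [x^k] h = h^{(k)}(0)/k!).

L = 4 + 5·Dx^2 + Dx^4  (order 4).
h: a_k = 7, 0, -8, 0, 13/6, 0, -49/180, 0, 193/10080, 0, …
ICs: h(0) = 7, h′(0) = 0, h′′(0) = -16, h′′′(0) = 0.

f: a_k = 3, 0, -6, 0, 2, 0, -4/15, 0, 2/105, 0, …
g: a_k = 4, 0, -2, 0, 1/6, 0, -1/180, 0, 1/10080, 0, …
f+g: L₀ = lclm(L_f,L_g), ord ≤ 2+2.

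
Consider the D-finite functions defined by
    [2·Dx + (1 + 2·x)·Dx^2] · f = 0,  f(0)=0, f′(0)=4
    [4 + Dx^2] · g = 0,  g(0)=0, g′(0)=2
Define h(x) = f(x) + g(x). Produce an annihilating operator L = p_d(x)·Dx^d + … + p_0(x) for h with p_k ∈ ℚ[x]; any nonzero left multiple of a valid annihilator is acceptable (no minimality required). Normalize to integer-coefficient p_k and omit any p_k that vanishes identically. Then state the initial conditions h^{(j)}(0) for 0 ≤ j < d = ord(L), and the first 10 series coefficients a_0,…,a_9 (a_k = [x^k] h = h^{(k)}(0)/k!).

f: a_k = 0, 4, -4, 16/3, -8, 64/5, -64/3, 256/7, -64, 1024/9, …
g: a_k = 0, 2, 0, -4/3, 0, 4/15, 0, -8/315, 0, 4/2835, …
Sum ⇒ L₀ = lclm(L_f,L_g) in ℚ(x)⟨Dx⟩.
L = (56 + 32·x + 32·x^2)·Dx + (12 + 40·x + 48·x^2 + 32·x^3)·Dx^2 + (14 + 8·x + 8·x^2)·Dx^3 + (3 + 10·x + 12·x^2 + 8·x^3)·Dx^4  (order 4).
h: a_k = 0, 6, -4, 4, -8, 196/15, -64/3, 11512/315, -64, 322564/2835, …
ICs: h(0) = 0, h′(0) = 6, h′′(0) = -8, h′′′(0) = 24.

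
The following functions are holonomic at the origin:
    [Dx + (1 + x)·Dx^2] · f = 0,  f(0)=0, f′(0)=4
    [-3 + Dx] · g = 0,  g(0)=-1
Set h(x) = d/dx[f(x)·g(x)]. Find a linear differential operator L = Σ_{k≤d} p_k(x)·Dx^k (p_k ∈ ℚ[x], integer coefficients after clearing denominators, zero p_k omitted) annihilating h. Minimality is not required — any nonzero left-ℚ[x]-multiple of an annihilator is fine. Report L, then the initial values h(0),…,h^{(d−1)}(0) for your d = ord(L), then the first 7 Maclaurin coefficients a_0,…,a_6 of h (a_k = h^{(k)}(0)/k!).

f: a_k = 0, 4, -2, 4/3, -1, 4/5, -2/3, …
g: a_k = -1, -3, -9/2, -9/2, -27/8, -81/40, -81/80, …
h₀=f·g: eliminate ⇒ L₀, order ≤ 2·1.
h₀' ⇒ L via d/dx closure of L₀.
L = (15 + 36·x + 27·x^2) + (-11 - 27·x - 18·x^2)·Dx + (2 + 5·x + 3·x^2)·Dx^2  (order 2).
h: a_k = -4, -20, -40, -48, -83/2, -55/2, -76/5, …
ICs: h(0) = -4, h′(0) = -20.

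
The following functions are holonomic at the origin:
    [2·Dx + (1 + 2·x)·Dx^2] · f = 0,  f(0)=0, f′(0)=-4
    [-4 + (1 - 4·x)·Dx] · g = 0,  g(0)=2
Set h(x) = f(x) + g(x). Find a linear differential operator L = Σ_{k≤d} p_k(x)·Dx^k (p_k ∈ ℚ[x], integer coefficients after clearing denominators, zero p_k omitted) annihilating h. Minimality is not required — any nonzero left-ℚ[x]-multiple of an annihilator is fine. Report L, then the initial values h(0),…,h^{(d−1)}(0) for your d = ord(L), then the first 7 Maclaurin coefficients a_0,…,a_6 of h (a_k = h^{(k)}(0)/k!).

f: a_k = 0, -4, 4, -16/3, 8, -64/5, 64/3, …
g: a_k = 2, 8, 32, 128, 512, 2048, 8192, …
Weyl lclm of L_f,L_g ⇒ L₀ (ord ≤ 3).
L = (-128 - 64·x)·Dx + (-44 - 224·x - 128·x^2)·Dx^2 + (5 - 6·x - 48·x^2 - 32·x^3)·Dx^3  (order 3).
h: a_k = 2, 4, 36, 368/3, 520, 10176/5, 24640/3, …
ICs: h(0) = 2, h′(0) = 4, h′′(0) = 72.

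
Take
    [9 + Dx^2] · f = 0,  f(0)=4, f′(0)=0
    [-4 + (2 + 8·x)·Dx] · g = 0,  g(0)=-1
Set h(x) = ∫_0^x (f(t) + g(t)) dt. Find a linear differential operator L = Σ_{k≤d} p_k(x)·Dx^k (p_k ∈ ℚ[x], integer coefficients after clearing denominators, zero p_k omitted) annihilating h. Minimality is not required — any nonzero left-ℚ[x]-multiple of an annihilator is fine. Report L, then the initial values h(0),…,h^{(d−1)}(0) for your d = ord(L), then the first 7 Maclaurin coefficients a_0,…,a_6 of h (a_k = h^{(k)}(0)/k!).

L = (-378 - 1296·x - 2592·x^2)·Dx + (45 + 828·x + 3888·x^2 + 5184·x^3)·Dx^2 + (-42 - 144·x - 288·x^2)·Dx^3 + (5 + 92·x + 432·x^2 + 576·x^3)·Dx^4  (order 4).
h: a_k = 0, 3, -1, -16/3, -1, 47/10, -14/3, …
ICs: h(0) = 0, h′(0) = 3, h′′(0) = -2, h′′′(0) = -32.

f: a_k = 4, 0, -18, 0, 27/2, 0, -81/20, …
g: a_k = -1, -2, 2, -4, 10, -28, 84, …
f+g: L₀ = lclm(L_f,L_g), ord ≤ 2+1.
h=∫₀ˣh₀: take L = L₀·Dx.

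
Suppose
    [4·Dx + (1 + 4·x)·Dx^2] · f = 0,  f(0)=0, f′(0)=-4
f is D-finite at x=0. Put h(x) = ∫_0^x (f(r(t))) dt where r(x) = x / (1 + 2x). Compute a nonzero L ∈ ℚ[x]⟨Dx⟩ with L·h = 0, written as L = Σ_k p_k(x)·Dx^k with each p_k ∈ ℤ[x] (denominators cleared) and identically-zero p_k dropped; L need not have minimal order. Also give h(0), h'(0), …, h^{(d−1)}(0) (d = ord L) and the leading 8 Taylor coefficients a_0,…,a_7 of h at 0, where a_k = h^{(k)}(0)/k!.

L = (8 + 24·x)·Dx^2 + (1 + 8·x + 12·x^2)·Dx^3  (order 3).
h: a_k = 0, 0, -2, 16/3, -52/3, 64, -3872/15, 3328/3, …
ICs: h(0) = 0, h′(0) = 0, h′′(0) = -4.

f: a_k = 0, -4, 8, -64/3, 64, -1024/5, 2048/3, -16384/7, …
h₀=f(r): pull back L_f along r ⇒ L₀.
Integrate: L := L₀·Dx.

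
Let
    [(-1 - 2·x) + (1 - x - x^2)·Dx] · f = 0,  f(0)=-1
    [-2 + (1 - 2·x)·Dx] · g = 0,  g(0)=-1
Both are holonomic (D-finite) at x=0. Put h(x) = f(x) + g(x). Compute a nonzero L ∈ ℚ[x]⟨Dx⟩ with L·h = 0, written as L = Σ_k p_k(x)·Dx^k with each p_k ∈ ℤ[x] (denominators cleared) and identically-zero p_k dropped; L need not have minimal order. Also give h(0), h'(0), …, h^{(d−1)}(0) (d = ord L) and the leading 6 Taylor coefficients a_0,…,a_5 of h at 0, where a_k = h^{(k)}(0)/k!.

L = (-12·x + 12·x^2 - 8·x^3) + (4 - 6·x - 6·x^2 + 16·x^3 - 16·x^4)·Dx + (-1 + 5·x - 9·x^2 + 6·x^3 + 2·x^4 - 4·x^5)·Dx^2  (order 2).
h: a_k = -2, -3, -6, -11, -21, -40, …
ICs: h(0) = -2, h′(0) = -3.

f: a_k = -1, -1, -2, -3, -5, -8, …
g: a_k = -1, -2, -4, -8, -16, -32, …
L₀ := lclm(L_f,L_g); ord L₀ ≤ 1+1.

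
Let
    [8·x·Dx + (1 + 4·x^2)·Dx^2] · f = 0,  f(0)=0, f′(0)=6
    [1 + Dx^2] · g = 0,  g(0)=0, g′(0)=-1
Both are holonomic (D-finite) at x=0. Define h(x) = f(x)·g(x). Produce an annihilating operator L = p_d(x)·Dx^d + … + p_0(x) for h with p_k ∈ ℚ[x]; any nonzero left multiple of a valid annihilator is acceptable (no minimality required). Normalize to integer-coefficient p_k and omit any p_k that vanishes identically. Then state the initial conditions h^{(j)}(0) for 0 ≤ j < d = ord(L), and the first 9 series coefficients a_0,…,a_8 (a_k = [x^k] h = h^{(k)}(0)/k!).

L = (85 + 944·x^2 + 416·x^4 + 256·x^6 + 256·x^8) + (144·x + 704·x^3 + 768·x^5 + 1024·x^7)·Dx + (90 + 992·x^2 + 576·x^4 + 512·x^6 + 512·x^8)·Dx^2 + (144·x + 704·x^3 + 768·x^5 + 1024·x^7)·Dx^3 + (5 + 48·x^2 + 160·x^4 + 256·x^6 + 256·x^8)·Dx^4  (order 4).
h: a_k = 0, 0, -6, 0, 9, 0, -247/12, 0, 465/8, …
ICs: h(0) = 0, h′(0) = 0, h′′(0) = -12, h′′′(0) = 0.

f: a_k = 0, 6, 0, -8, 0, 96/5, 0, -384/7, 0, …
g: a_k = 0, -1, 0, 1/6, 0, -1/120, 0, 1/5040, 0, …
Product ⇒ symmetric product L₀, ord ≤ 4.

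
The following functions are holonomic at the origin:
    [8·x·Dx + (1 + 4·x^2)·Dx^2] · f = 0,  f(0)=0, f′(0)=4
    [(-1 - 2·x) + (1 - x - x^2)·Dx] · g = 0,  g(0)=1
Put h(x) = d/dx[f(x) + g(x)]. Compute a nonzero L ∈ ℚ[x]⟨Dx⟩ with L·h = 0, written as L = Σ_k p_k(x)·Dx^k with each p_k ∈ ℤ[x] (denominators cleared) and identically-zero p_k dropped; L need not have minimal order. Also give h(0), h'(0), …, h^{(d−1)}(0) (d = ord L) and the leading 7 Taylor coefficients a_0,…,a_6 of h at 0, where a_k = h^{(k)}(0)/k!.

L = (16 - 64·x - 400·x^2 - 576·x^3 - 696·x^4 - 96·x^6) + (-13 - 24·x - 22·x^2 - 204·x^3 - 548·x^4 - 488·x^5 - 48·x^6 - 96·x^7)·Dx + (2 + 5·x + 14·x^2 - 2·x^3 + 13·x^4 - 92·x^5 - 48·x^6 - 16·x^7 - 16·x^8)·Dx^2  (order 2).
h: a_k = 5, 4, -7, 20, 104, 78, -109, …
ICs: h(0) = 5, h′(0) = 4.

f: a_k = 0, 4, 0, -16/3, 0, 64/5, 0, …
g: a_k = 1, 1, 2, 3, 5, 8, 13, …
Sum ⇒ L₀ = lclm(L_f,L_g) in ℚ(x)⟨Dx⟩.
Differentiate: ansatz ord ≤ ord L₀ ⇒ L.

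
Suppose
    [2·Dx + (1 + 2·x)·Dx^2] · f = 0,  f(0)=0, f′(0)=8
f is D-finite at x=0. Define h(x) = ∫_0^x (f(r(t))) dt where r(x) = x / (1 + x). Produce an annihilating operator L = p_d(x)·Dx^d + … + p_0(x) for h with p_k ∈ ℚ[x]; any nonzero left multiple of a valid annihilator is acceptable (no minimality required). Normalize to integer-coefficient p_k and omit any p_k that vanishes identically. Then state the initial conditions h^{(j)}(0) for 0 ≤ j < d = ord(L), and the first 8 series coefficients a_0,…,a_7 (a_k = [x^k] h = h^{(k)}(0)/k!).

f: a_k = 0, 8, -8, 32/3, -16, 128/5, -128/3, 512/7, …
Substitute x→r, Dx→(1/r')Dx; clear ⇒ L₀.
h=∫₀ˣh₀: take L = L₀·Dx.
L = (4 + 6·x)·Dx^2 + (1 + 4·x + 3·x^2)·Dx^3  (order 3).
h: a_k = 0, 0, 4, -16/3, 26/3, -16, 484/15, -208/3, …
ICs: h(0) = 0, h′(0) = 0, h′′(0) = 8.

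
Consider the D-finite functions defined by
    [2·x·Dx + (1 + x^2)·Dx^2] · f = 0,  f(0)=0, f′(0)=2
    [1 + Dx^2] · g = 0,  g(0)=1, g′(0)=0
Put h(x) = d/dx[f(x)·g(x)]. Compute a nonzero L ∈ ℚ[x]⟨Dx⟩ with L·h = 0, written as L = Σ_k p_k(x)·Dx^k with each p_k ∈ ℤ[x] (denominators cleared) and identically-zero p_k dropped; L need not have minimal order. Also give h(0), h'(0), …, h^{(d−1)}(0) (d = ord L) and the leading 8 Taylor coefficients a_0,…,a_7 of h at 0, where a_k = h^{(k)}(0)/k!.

f: a_k = 0, 2, 0, -2/3, 0, 2/5, 0, -2/7, …
g: a_k = 1, 0, -1/2, 0, 1/24, 0, -1/720, 0, …
h₀=f·g: eliminate ⇒ L₀, order ≤ 2·2.
Derive L from L₀ (diff closure).
L = (110 + 294·x^2 + 461·x^4 + 96·x^6 + 12·x^8 + 2·x^10 + x^12) + (68·x + 284·x^3 + 280·x^5 + 80·x^7 + 20·x^9 + 4·x^11)·Dx + (120 + 340·x^2 + 534·x^4 + 148·x^6 + 32·x^8 + 8·x^10 + 2·x^12)·Dx^2 + (68·x + 284·x^3 + 280·x^5 + 80·x^7 + 20·x^9 + 4·x^11)·Dx^3 + (10 + 46·x^2 + 73·x^4 + 52·x^6 + 20·x^8 + 6·x^10 + x^12)·Dx^4  (order 4).
h: a_k = 2, 0, -5, 0, 49/12, 0, -1301/360, 0, …
ICs: h(0) = 2, h′(0) = 0, h′′(0) = -10, h′′′(0) = 0.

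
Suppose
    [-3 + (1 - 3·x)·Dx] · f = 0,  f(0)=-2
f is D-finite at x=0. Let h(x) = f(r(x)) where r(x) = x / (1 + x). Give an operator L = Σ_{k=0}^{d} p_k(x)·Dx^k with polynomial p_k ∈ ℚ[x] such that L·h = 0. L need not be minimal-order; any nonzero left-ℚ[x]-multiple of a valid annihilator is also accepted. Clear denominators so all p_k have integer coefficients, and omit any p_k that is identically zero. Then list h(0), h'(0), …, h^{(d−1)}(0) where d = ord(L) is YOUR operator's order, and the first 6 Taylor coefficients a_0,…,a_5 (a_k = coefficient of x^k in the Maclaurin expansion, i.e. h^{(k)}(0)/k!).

L = 3 + (-1 + x + 2·x^2)·Dx  (order 1).
h: a_k = -2, -6, -12, -24, -48, -96, …
ICs: h(0) = -2.

f: a_k = -2, -6, -18, -54, -162, -486, …
f∘r: x↦r, Dx↦Dx/r' in L_f ⇒ L₀.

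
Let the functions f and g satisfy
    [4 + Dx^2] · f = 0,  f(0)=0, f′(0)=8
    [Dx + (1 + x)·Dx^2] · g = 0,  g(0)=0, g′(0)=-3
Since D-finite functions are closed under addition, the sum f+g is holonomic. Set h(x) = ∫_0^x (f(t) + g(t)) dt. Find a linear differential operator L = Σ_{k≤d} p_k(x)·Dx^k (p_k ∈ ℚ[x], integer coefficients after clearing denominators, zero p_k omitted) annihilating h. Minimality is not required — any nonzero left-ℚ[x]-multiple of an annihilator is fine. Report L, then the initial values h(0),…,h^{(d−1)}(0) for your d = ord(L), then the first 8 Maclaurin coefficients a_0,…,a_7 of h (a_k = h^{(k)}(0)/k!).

L = (20 + 16·x + 8·x^2)·Dx^2 + (12 + 28·x + 24·x^2 + 8·x^3)·Dx^3 + (5 + 4·x + 2·x^2)·Dx^4 + (3 + 7·x + 6·x^2 + 2·x^3)·Dx^5  (order 5).
h: a_k = 0, 0, 5/2, 1/2, -19/12, 3/20, 7/90, 1/14, …
ICs: h(0) = 0, h′(0) = 0, h′′(0) = 5, h′′′(0) = 3, h′′′′(0) = -38.

f: a_k = 0, 8, 0, -16/3, 0, 16/15, 0, -32/315, …
g: a_k = 0, -3, 3/2, -1, 3/4, -3/5, 1/2, -3/7, …
h₀=f+g: left-lcm gives L₀, ord ≤ 4.
h=∫₀ˣh₀: take L = L₀·Dx.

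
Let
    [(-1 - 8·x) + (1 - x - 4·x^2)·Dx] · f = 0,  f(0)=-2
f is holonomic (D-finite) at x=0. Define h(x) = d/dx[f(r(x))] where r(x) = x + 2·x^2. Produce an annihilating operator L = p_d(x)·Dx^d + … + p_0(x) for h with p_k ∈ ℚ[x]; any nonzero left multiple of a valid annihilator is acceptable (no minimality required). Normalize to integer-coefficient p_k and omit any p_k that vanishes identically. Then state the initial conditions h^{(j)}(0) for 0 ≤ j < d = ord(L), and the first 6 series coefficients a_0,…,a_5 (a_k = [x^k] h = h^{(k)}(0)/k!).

f: a_k = -2, -2, -10, -18, -58, -130, …
L₀ from L_f via x↦r, Dx↦r'^{-1}Dx.
h₀' ⇒ L via d/dx closure of L₀.
L = (14 + 20·x + 120·x^2 + 320·x^3 + 320·x^4) + (-1 - 3·x + 10·x^2 + 40·x^3 + 80·x^4 + 64·x^5)·Dx  (order 1).
h: a_k = -2, -28, -174, -824, -4050, -19188, …
ICs: h(0) = -2.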